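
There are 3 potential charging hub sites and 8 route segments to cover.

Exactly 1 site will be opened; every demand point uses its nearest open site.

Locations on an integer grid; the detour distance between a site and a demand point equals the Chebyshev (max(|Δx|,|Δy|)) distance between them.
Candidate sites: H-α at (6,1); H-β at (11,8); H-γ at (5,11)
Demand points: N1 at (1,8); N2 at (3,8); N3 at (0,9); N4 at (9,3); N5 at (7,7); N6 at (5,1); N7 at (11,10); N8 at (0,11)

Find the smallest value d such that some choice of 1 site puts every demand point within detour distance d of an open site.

10

Open {H-α}.
  Farthest demand point is N8 at detour distance 10 (to H-α); all others are ≤ 10.
With {H-γ} the worst case is 10.
With {H-β} the worst case is 11.
No size-1 selection achieves below 10.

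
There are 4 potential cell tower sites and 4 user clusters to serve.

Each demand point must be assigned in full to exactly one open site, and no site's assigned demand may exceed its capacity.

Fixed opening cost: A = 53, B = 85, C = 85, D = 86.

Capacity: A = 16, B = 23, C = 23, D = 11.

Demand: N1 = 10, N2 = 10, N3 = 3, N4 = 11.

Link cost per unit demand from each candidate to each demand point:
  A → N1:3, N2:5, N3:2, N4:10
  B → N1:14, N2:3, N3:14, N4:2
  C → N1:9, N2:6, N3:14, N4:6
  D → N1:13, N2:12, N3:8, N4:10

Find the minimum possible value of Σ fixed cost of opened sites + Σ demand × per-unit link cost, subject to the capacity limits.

226

Open {A, B}; cheapest assignment that respects the capacities:
  A (cap 16, load 13): N1, N3 — cost 10×3 + 3×2 = 36
  B (cap 23, load 21): N2, N4 — cost 10×3 + 11×2 = 52
  Shipping 88, fixed 138 → total 226.
  Any other capacity-feasible assignment to {A, B} ships for at least 88.
Compare {A, C}: its best feasible assignment gives total 300.
Compare {A, B, C}: its best feasible assignment gives total 311.
Every other set of open sites that can feasibly serve all demand totals ≥ 300 even under its best assignment. Minimum: 226.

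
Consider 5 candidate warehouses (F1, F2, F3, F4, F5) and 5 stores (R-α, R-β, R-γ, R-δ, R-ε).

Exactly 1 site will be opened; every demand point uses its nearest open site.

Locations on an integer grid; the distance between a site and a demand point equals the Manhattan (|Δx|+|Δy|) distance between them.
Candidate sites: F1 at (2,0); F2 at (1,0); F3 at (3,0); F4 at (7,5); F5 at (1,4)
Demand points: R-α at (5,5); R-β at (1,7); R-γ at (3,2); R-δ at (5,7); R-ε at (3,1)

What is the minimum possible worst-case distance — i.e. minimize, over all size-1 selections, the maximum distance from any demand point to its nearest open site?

Open {F5}.
  Farthest demand point is R-δ at distance 7 (to F5); all others are ≤ 7.
With {F4} the worst case is 8.
With {F3} the worst case is 9.
No size-1 selection achieves below 7.

7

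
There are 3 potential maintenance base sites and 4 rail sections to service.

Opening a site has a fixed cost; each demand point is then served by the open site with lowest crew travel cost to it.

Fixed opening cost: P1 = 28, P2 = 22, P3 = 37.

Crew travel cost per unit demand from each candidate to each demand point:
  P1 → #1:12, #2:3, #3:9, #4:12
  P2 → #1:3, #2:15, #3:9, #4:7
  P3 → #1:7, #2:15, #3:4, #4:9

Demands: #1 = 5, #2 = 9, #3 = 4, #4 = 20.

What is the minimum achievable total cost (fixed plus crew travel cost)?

Open {P1, P2}: assign each demand point to its cheapest open site.
  #1→P2 5×3=15, #2→P1 9×3=27, #3→P1 4×9=36, #4→P2 20×7=140
  crew travel cost 218, fixed 50 → total 268.
Compare {P1, P2, P3}: crew travel cost 198 + fixed 87 = 285.
Compare {P1, P3}: crew travel cost 258 + fixed 65 = 323.
Compare {P2}: crew travel cost 326 + fixed 22 = 348.
All other subsets cost ≥ 285. Minimum total cost: 268.

268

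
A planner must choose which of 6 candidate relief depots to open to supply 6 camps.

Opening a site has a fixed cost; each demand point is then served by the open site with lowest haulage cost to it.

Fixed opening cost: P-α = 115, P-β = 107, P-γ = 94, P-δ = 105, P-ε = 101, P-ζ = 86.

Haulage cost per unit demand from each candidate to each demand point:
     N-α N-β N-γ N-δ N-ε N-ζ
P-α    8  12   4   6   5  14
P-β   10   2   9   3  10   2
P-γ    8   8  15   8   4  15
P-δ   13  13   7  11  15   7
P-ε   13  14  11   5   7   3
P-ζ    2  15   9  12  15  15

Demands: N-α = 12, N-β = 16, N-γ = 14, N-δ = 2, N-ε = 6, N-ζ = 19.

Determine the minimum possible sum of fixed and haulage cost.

Open {P-β, P-ζ}: assign each demand point to its cheapest open site.
  N-α→P-ζ 12×2=24, N-β→P-β 16×2=32, N-γ→P-β 14×9=126, N-δ→P-β 2×3=6, N-ε→P-β 6×10=60, N-ζ→P-β 19×2=38
  haulage cost 286, fixed 193 → total 479.
Compare {P-α, P-β}: haulage cost 258 + fixed 222 = 480.
Compare {P-β}: haulage cost 382 + fixed 107 = 489.
Compare {P-α, P-β, P-ζ}: haulage cost 186 + fixed 308 = 494.
All other subsets cost ≥ 480. Minimum total cost: 479.

479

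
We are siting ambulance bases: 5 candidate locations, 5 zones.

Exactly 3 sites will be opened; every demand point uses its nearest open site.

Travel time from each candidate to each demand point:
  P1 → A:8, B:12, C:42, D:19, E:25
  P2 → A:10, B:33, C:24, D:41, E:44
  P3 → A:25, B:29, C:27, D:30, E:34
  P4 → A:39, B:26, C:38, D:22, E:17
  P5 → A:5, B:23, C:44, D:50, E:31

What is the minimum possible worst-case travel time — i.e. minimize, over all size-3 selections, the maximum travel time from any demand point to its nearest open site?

Open {P1, P2, P4}.
  Farthest demand point is C at travel time 24 (to P2); all others are ≤ 24.
With {P2, P4, P5} the worst case is 24.
With {P1, P2, P3} the worst case is 25.
No size-3 selection achieves below 24.

24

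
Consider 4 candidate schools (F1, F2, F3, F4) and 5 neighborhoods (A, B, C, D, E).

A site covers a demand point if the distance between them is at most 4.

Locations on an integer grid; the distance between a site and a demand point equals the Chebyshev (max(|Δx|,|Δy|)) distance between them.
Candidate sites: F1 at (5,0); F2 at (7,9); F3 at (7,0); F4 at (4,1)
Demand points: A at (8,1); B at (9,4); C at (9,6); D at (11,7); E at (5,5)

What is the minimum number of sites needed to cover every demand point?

2

Coverage sets (demand points within 4 of each site):
  F1: {A, B}
  F2: {C, D, E}
  F3: {A, B}
  F4: {A, E}
No single site covers all 5 demand points.
But {F1, F2} covers everything, so the minimum is 2.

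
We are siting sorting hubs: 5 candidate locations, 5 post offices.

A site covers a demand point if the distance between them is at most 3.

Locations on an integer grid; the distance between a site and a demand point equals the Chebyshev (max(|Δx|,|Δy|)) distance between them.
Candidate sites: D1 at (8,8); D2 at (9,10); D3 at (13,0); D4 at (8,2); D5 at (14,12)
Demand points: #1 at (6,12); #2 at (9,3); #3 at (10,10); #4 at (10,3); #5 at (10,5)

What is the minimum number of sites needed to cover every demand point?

Coverage sets (demand points within 3 of each site):
  D1: {#3, #5}
  D2: {#1, #3}
  D3: {#4}
  D4: {#2, #4, #5}
  D5: {}
No single site covers all 5 demand points.
But {D2, D4} covers everything, so the minimum is 2.

2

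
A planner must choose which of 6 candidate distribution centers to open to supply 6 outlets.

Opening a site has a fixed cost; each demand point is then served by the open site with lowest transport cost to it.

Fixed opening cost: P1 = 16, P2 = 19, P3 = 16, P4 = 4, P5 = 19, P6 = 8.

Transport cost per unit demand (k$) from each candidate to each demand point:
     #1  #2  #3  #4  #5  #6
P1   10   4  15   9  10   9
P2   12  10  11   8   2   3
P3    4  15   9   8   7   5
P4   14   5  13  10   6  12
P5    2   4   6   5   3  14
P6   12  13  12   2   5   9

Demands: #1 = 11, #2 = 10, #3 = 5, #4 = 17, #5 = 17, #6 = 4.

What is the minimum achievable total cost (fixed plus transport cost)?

Open {P2, P5, P6}: assign each demand point to its cheapest open site.
  #1→P5 11×2=22, #2→P5 10×4=40, #3→P5 5×6=30, #4→P6 17×2=34, #5→P2 17×2=34, #6→P2 4×3=12
  transport cost 172, fixed 46 → total 218.
Compare {P2, P4, P5, P6}: transport cost 172 + fixed 50 = 222.
Compare {P1, P2, P5, P6}: transport cost 172 + fixed 62 = 234.
Compare {P2, P3, P5, P6}: transport cost 172 + fixed 62 = 234.
All other subsets cost ≥ 222. Minimum total cost: 218.

218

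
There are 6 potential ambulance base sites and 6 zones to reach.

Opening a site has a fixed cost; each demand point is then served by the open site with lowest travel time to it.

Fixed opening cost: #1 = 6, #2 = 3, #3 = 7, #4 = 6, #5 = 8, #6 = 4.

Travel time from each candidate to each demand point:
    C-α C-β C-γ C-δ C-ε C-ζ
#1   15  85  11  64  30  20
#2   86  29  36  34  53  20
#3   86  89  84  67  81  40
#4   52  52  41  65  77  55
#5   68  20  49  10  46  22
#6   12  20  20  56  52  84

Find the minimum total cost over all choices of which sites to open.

120

Open {#1, #5}: assign each demand point to its cheapest open site.
  C-α→#1 15, C-β→#5 20, C-γ→#1 11, C-δ→#5 10, C-ε→#1 30, C-ζ→#1 20
  travel time 106, fixed 14 → total 120.
Compare {#1, #5, #6}: travel time 103 + fixed 18 = 121.
Compare {#1, #2, #5}: travel time 106 + fixed 17 = 123.
Compare {#1, #2, #5, #6}: travel time 103 + fixed 21 = 124.
All other subsets cost ≥ 121. Minimum total cost: 120.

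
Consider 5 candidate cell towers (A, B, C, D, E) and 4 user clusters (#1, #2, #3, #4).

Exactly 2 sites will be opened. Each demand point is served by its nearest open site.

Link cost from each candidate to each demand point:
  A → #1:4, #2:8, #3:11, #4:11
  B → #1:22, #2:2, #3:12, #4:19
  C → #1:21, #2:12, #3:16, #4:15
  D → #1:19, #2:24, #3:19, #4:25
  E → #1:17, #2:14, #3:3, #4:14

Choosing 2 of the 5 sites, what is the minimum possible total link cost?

26

Open {A, E}.
  #1→A 4, #2→A 8, #3→E 3, #4→A 11  ⇒ total 26.
Compare {A, B}: total 28.
Compare {A, C}: total 34.
No size-2 selection does better; minimum is 26.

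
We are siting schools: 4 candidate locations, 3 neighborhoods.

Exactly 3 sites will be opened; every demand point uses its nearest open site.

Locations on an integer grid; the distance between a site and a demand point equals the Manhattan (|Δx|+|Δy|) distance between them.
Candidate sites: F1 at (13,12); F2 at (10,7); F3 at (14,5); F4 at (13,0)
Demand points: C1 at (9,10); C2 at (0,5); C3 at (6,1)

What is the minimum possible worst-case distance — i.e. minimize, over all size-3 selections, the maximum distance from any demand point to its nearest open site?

12

Open {F1, F2, F3}.
  Farthest demand point is C2 at distance 12 (to F2); all others are ≤ 12.
With {F1, F2, F4} the worst case is 12.
With {F2, F3, F4} the worst case is 12.
No size-3 selection achieves below 12.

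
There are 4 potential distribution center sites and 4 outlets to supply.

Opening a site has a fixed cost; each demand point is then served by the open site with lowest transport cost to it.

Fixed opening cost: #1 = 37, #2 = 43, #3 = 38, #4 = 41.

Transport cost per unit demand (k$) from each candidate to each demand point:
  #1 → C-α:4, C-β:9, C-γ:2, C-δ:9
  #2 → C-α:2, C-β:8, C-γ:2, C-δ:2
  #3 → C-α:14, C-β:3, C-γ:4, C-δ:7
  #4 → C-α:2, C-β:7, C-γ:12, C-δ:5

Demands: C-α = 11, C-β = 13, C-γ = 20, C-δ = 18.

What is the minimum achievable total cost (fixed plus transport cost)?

Open {#2, #3}: assign each demand point to its cheapest open site.
  C-α→#2 11×2=22, C-β→#3 13×3=39, C-γ→#2 20×2=40, C-δ→#2 18×2=36
  transport cost 137, fixed 81 → total 218.
Compare {#2}: transport cost 202 + fixed 43 = 245.
Compare {#1, #2, #3}: transport cost 137 + fixed 118 = 255.
Compare {#2, #3, #4}: transport cost 137 + fixed 122 = 259.
All other subsets cost ≥ 245. Minimum total cost: 218.

218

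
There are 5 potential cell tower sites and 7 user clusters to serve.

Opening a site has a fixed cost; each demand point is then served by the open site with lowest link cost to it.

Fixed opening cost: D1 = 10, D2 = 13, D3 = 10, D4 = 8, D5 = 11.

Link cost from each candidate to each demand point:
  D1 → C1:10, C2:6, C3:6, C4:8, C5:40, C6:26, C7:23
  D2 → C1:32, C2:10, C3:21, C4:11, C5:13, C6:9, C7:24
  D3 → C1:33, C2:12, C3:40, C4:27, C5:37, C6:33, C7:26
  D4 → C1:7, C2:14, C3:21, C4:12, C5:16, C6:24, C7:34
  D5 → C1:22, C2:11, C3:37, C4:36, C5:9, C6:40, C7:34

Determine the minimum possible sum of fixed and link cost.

98

Open {D1, D2}: assign each demand point to its cheapest open site.
  C1→D1 10, C2→D1 6, C3→D1 6, C4→D1 8, C5→D2 13, C6→D2 9, C7→D1 23
  link cost 75, fixed 23 → total 98.
Compare {D1, D2, D4}: link cost 72 + fixed 31 = 103.
Compare {D1, D2, D5}: link cost 71 + fixed 34 = 105.
Compare {D1, D4}: link cost 90 + fixed 18 = 108.
All other subsets cost ≥ 103. Minimum total cost: 98.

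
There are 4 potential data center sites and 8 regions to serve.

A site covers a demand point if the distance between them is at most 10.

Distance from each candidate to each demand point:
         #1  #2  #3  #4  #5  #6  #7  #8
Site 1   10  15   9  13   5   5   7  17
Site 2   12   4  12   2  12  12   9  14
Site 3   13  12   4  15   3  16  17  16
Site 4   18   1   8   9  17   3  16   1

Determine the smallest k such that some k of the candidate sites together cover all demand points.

2

Coverage sets (demand points within 10 of each site):
  Site 1: {#1, #3, #5, #6, #7}
  Site 2: {#2, #4, #7}
  Site 3: {#3, #5}
  Site 4: {#2, #3, #4, #6, #8}
No single site covers all 8 demand points.
But {Site 1, Site 4} covers everything, so the minimum is 2.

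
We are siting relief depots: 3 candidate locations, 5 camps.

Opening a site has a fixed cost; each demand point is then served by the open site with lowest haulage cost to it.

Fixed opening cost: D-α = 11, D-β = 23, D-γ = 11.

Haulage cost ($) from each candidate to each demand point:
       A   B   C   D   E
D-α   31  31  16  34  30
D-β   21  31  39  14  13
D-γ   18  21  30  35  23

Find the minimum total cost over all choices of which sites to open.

127

Open {D-α, D-β, D-γ}: assign each demand point to its cheapest open site.
  A→D-γ 18, B→D-γ 21, C→D-α 16, D→D-β 14, E→D-β 13
  haulage cost 82, fixed 45 → total 127.
Compare {D-α, D-β}: haulage cost 95 + fixed 34 = 129.
Compare {D-β, D-γ}: haulage cost 96 + fixed 34 = 130.
Compare {D-α, D-γ}: haulage cost 112 + fixed 22 = 134.
All other subsets cost ≥ 129. Minimum total cost: 127.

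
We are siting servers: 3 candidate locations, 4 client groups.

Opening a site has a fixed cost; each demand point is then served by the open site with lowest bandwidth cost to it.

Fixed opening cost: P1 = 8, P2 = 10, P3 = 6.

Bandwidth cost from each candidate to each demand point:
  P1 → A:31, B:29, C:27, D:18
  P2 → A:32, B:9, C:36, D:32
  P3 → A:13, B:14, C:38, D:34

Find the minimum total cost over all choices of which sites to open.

Open {P1, P3}: assign each demand point to its cheapest open site.
  A→P3 13, B→P3 14, C→P1 27, D→P1 18
  bandwidth cost 72, fixed 14 → total 86.
Compare {P1, P2, P3}: bandwidth cost 67 + fixed 24 = 91.
Compare {P1, P2}: bandwidth cost 85 + fixed 18 = 103.
Compare {P3}: bandwidth cost 99 + fixed 6 = 105.
All other subsets cost ≥ 91. Minimum total cost: 86.

86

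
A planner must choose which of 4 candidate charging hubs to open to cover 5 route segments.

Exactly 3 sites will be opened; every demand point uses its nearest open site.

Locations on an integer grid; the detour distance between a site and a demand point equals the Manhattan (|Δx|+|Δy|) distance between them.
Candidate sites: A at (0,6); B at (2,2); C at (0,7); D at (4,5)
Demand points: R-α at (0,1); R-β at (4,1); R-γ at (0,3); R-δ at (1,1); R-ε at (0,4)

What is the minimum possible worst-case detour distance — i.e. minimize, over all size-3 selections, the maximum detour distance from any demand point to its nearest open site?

3

Open {A, B, C}.
  Farthest demand point is R-α at detour distance 3 (to B); all others are ≤ 3.
With {A, B, D} the worst case is 3.
With {B, C, D} the worst case is 3.
No size-3 selection achieves below 3.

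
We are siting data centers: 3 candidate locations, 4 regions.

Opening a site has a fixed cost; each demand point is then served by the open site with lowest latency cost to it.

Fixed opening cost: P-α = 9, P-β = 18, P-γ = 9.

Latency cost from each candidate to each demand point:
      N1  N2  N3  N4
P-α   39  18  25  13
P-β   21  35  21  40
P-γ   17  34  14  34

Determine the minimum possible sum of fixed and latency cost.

Open {P-α, P-γ}: assign each demand point to its cheapest open site.
  N1→P-γ 17, N2→P-α 18, N3→P-γ 14, N4→P-α 13
  latency cost 62, fixed 18 → total 80.
Compare {P-α, P-β, P-γ}: latency cost 62 + fixed 36 = 98.
Compare {P-α, P-β}: latency cost 73 + fixed 27 = 100.
Compare {P-α}: latency cost 95 + fixed 9 = 104.
All other subsets cost ≥ 98. Minimum total cost: 80.

80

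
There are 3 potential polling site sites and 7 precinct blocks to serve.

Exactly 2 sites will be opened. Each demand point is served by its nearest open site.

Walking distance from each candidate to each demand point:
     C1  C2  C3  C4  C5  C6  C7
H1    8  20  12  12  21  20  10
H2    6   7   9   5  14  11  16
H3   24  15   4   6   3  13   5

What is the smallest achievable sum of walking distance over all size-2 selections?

Open {H2, H3}.
  C1→H2 6, C2→H2 7, C3→H3 4, C4→H2 5, C5→H3 3, C6→H2 11, C7→H3 5  ⇒ total 41.
Compare {H1, H3}: total 54.
Compare {H1, H2}: total 62.

41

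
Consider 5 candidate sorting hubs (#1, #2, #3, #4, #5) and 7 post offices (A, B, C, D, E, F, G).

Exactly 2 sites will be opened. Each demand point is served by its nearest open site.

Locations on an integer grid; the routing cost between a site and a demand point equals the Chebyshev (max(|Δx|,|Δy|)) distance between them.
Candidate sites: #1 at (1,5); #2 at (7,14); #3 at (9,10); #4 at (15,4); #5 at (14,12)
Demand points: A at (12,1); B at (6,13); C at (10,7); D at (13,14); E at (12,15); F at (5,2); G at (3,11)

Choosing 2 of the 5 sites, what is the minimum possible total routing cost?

32

Open {#3, #4}.
  A→#4 3, B→#3 3, C→#3 3, D→#3 4, E→#3 5, F→#3 8, G→#3 6  ⇒ total 32.
Compare {#1, #3}: total 34.
Compare {#2, #3}: total 34.
No size-2 selection does better; minimum is 32.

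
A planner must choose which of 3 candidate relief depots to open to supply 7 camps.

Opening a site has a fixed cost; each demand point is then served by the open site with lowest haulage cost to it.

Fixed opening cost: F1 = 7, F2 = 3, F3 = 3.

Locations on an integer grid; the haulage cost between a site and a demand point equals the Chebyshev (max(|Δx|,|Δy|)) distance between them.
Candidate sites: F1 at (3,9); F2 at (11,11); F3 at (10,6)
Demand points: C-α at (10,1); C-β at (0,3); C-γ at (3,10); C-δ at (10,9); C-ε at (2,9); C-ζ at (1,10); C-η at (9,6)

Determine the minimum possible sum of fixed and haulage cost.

Open {F1, F3}: assign each demand point to its cheapest open site.
  C-α→F3 5, C-β→F1 6, C-γ→F1 1, C-δ→F3 3, C-ε→F1 1, C-ζ→F1 2, C-η→F3 1
  haulage cost 19, fixed 10 → total 29.
Compare {F1, F2, F3}: haulage cost 18 + fixed 13 = 31.
Compare {F1, F2}: haulage cost 25 + fixed 10 = 35.
Compare {F1}: haulage cost 31 + fixed 7 = 38.
All other subsets cost ≥ 31. Minimum total cost: 29.

29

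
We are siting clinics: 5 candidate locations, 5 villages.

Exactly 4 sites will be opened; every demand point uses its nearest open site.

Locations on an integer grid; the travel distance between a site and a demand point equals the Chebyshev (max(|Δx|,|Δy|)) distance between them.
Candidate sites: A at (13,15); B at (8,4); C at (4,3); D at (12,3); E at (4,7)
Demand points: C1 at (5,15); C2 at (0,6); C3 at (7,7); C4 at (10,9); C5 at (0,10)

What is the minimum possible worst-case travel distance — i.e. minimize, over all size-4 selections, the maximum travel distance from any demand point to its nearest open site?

8

Open {A, B, C, D}.
  Farthest demand point is C1 at travel distance 8 (to A); all others are ≤ 8.
With {A, B, C, E} the worst case is 8.
With {A, B, D, E} the worst case is 8.
No size-4 selection achieves below 8.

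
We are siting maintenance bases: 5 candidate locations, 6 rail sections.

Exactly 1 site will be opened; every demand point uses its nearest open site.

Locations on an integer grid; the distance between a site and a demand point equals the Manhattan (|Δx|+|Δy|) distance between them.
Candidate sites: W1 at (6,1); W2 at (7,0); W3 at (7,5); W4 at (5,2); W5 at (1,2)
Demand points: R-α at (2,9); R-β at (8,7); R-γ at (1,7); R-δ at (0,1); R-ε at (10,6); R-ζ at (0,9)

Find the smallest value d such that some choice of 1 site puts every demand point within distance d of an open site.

11

Open {W3}.
  Farthest demand point is R-δ at distance 11 (to W3); all others are ≤ 11.
With {W4} the worst case is 12.
With {W5} the worst case is 13.
No size-1 selection achieves below 11.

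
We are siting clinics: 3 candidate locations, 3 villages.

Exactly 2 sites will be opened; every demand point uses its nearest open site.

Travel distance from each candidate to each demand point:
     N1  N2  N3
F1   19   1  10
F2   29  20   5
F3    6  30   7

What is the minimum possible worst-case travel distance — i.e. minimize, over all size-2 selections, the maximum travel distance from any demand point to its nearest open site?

Open {F1, F3}.
  Farthest demand point is N3 at travel distance 7 (to F3); all others are ≤ 7.
With {F1, F2} the worst case is 19.
With {F2, F3} the worst case is 20.
No size-2 selection achieves below 7.

7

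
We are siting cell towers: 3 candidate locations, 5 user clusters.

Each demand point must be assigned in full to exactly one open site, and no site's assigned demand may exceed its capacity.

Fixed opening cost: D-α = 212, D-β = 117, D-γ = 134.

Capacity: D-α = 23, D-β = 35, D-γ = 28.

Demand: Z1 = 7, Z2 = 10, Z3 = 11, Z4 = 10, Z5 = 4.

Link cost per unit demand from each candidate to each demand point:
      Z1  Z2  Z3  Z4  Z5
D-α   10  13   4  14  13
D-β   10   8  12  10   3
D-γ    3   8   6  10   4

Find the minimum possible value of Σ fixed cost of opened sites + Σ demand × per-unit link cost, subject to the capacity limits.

Open {D-β, D-γ}; cheapest assignment that respects the capacities:
  D-β (cap 35, load 24): Z2, Z4, Z5 — cost 10×8 + 10×10 + 4×3 = 192
  D-γ (cap 28, load 18): Z1, Z3 — cost 7×3 + 11×6 = 87
  Shipping 279, fixed 251 → total 530.
  Any other capacity-feasible assignment to {D-β, D-γ} ships for at least 279.
Compare {D-α, D-β}: its best feasible assignment gives total 635.
Compare {D-α, D-γ}: its best feasible assignment gives total 643.
Every other set of open sites that can feasibly serve all demand totals ≥ 635 even under its best assignment. Minimum: 530.

530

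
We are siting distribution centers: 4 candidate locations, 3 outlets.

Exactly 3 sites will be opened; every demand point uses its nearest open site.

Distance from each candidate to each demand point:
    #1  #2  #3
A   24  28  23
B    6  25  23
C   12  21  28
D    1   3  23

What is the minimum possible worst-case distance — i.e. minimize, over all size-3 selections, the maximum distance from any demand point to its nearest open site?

Open {A, B, C}.
  Farthest demand point is #3 at distance 23 (to A); all others are ≤ 23.
With {A, B, D} the worst case is 23.
With {A, C, D} the worst case is 23.
No size-3 selection achieves below 23.

23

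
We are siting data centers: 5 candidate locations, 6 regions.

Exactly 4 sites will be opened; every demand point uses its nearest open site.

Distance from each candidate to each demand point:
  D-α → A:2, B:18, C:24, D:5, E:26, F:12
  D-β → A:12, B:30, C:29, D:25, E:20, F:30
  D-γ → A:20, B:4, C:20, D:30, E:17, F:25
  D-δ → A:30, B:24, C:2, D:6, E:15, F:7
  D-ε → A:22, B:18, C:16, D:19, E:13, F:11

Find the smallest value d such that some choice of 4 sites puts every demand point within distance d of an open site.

Open {D-α, D-γ, D-δ, D-ε}.
  Farthest demand point is E at distance 13 (to D-ε); all others are ≤ 13.
With {D-β, D-γ, D-δ, D-ε} the worst case is 13.
With {D-α, D-β, D-γ, D-δ} the worst case is 15.
No size-4 selection achieves below 13.

13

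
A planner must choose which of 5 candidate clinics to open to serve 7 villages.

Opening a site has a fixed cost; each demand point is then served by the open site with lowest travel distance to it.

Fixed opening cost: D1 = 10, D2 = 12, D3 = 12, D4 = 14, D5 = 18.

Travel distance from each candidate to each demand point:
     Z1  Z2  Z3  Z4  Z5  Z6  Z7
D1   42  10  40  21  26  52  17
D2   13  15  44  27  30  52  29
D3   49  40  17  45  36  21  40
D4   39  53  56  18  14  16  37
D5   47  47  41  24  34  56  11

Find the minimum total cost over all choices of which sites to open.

153

Open {D1, D2, D3, D4}: assign each demand point to its cheapest open site.
  Z1→D2 13, Z2→D1 10, Z3→D3 17, Z4→D4 18, Z5→D4 14, Z6→D4 16, Z7→D1 17
  travel distance 105, fixed 48 → total 153.
Compare {D1, D2, D3}: travel distance 125 + fixed 34 = 159.
Compare {D2, D3, D4}: travel distance 122 + fixed 38 = 160.
Compare {D2, D3, D4, D5}: travel distance 104 + fixed 56 = 160.
All other subsets cost ≥ 159. Minimum total cost: 153.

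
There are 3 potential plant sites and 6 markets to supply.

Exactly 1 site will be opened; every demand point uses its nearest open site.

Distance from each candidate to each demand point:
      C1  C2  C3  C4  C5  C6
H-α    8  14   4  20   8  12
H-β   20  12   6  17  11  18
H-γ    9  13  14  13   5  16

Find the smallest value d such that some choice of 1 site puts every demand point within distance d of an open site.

16

Open {H-γ}.
  Farthest demand point is C6 at distance 16 (to H-γ); all others are ≤ 16.
With {H-α} the worst case is 20.
With {H-β} the worst case is 20.
No size-1 selection achieves below 16.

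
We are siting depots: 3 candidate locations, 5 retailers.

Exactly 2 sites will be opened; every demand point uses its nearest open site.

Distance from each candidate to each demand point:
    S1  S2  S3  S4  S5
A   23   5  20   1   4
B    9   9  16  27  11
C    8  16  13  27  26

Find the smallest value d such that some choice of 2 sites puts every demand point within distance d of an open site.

Open {A, C}.
  Farthest demand point is S3 at distance 13 (to C); all others are ≤ 13.
With {A, B} the worst case is 16.
With {B, C} the worst case is 27.
No size-2 selection achieves below 13.

13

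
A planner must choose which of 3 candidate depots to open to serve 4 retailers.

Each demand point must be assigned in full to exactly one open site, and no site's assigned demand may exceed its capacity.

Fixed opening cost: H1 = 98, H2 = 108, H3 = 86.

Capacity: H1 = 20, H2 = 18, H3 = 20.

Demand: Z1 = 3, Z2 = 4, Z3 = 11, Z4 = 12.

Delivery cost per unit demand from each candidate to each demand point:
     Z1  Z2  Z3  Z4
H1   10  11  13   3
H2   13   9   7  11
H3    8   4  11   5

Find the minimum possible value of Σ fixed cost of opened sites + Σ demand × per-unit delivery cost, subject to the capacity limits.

371

Open {H2, H3}; cheapest assignment that respects the capacities:
  H2 (cap 18, load 11): Z3 — cost 11×7 = 77
  H3 (cap 20, load 19): Z1, Z2, Z4 — cost 3×8 + 4×4 + 12×5 = 100
  Shipping 177, fixed 194 → total 371.
  Any other capacity-feasible assignment to {H2, H3} ships for at least 177.
Compare {H1, H3}: its best feasible assignment gives total 381.
Compare {H1, H2}: its best feasible assignment gives total 385.
Every other set of open sites that can feasibly serve all demand totals ≥ 381 even under its best assignment. Minimum: 371.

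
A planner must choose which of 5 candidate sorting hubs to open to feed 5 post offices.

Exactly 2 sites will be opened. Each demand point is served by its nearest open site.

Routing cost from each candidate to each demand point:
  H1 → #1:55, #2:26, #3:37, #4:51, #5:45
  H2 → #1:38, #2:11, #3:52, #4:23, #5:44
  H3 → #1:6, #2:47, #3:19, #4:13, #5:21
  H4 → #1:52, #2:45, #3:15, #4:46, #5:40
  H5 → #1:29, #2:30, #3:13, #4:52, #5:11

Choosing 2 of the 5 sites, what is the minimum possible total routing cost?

70

Open {H2, H3}.
  #1→H3 6, #2→H2 11, #3→H3 19, #4→H3 13, #5→H3 21  ⇒ total 70.
Compare {H3, H5}: total 73.
Compare {H1, H3}: total 85.
No size-2 selection does better; minimum is 70.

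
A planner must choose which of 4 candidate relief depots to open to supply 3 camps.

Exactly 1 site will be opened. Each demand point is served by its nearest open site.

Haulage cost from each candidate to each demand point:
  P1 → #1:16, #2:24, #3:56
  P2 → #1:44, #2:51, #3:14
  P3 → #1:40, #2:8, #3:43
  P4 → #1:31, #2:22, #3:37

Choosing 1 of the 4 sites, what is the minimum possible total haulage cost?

Open {P4}.
  #1→P4 31, #2→P4 22, #3→P4 37  ⇒ total 90.
Compare {P3}: total 91.
Compare {P1}: total 96.
No size-1 selection does better; minimum is 90.

90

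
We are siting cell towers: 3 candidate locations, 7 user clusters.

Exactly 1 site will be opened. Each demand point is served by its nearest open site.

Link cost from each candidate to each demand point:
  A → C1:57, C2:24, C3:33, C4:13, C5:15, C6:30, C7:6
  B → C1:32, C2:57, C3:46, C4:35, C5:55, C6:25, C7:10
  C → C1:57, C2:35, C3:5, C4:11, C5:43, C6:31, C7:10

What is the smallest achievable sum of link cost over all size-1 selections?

Open {A}.
  C1→A 57, C2→A 24, C3→A 33, C4→A 13, C5→A 15, C6→A 30, C7→A 6  ⇒ total 178.
Compare {C}: total 192.
Compare {B}: total 260.

178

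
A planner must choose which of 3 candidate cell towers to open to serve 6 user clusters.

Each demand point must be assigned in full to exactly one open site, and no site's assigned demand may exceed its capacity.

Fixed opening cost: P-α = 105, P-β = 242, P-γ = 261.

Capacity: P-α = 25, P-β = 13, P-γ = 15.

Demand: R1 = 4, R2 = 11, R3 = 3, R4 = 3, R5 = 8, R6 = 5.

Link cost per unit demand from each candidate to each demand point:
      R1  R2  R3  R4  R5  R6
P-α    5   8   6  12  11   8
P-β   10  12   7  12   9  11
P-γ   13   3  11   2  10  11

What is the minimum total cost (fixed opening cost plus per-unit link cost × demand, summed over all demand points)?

571

Open {P-α, P-γ}; cheapest assignment that respects the capacities:
  P-α (cap 25, load 20): R1, R3, R5, R6 — cost 4×5 + 3×6 + 8×11 + 5×8 = 166
  P-γ (cap 15, load 14): R2, R4 — cost 11×3 + 3×2 = 39
  Shipping 205, fixed 366 → total 571.
  Any other capacity-feasible assignment to {P-α, P-γ} ships for at least 205.
Compare {P-α, P-β}: its best feasible assignment gives total 621.
Compare {P-α, P-β, P-γ}: its best feasible assignment gives total 797.
Every other set of open sites that can feasibly serve all demand totals ≥ 621 even under its best assignment. Minimum: 571.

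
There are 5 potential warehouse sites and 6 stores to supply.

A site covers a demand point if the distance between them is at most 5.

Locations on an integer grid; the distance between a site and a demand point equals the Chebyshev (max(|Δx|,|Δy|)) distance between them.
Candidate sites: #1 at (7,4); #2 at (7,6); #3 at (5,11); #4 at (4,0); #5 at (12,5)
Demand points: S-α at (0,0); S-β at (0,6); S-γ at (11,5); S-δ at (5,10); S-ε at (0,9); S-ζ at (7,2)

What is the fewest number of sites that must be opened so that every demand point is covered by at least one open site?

Coverage sets (demand points within 5 of each site):
  #1: {S-γ, S-ζ}
  #2: {S-γ, S-δ, S-ζ}
  #3: {S-β, S-δ, S-ε}
  #4: {S-α, S-ζ}
  #5: {S-γ, S-ζ}
No 2 sites suffice: every size-2 union leaves at least one demand point uncovered.
But {#1, #3, #4} covers everything, so the minimum is 3.

3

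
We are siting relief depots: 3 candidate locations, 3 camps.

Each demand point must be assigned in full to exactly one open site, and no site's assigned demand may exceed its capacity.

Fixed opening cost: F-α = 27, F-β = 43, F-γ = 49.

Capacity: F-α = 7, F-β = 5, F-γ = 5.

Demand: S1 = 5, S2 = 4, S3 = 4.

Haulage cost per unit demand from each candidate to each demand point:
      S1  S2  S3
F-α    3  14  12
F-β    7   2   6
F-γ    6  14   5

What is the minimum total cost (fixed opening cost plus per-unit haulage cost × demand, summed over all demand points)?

Open {F-α, F-β, F-γ}; cheapest assignment that respects the capacities:
  F-α (cap 7, load 5): S1 — cost 5×3 = 15
  F-β (cap 5, load 4): S2 — cost 4×2 = 8
  F-γ (cap 5, load 4): S3 — cost 4×5 = 20
  Shipping 43, fixed 119 → total 162.
  Any other capacity-feasible assignment to {F-α, F-β, F-γ} ships for at least 43.
Total demand is 13 and no other set of sites has combined capacity ≥ 13, so {F-α, F-β, F-γ} is the only feasible choice of open sites. Minimum: 162.

162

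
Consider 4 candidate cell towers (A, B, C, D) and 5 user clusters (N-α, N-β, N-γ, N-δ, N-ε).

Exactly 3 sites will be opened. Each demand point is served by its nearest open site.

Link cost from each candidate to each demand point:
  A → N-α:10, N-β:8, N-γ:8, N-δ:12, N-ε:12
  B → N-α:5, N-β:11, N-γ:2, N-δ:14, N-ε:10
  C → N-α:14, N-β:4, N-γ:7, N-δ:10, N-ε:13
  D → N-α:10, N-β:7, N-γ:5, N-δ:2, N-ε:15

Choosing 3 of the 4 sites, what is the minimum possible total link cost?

23

Open {B, C, D}.
  N-α→B 5, N-β→C 4, N-γ→B 2, N-δ→D 2, N-ε→B 10  ⇒ total 23.
Compare {A, B, D}: total 26.
Compare {A, B, C}: total 31.
No size-3 selection does better; minimum is 23.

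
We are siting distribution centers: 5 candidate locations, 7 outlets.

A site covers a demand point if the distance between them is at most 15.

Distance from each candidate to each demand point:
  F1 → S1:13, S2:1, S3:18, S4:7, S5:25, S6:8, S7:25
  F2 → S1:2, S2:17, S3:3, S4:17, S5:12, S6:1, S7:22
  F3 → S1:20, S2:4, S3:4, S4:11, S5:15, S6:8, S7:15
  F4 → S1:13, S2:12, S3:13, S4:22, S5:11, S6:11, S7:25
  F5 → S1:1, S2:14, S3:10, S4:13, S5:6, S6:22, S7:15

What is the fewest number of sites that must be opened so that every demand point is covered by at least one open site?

Coverage sets (demand points within 15 of each site):
  F1: {S1, S2, S4, S6}
  F2: {S1, S3, S5, S6}
  F3: {S2, S3, S4, S5, S6, S7}
  F4: {S1, S2, S3, S5, S6}
  F5: {S1, S2, S3, S4, S5, S7}
No single site covers all 7 demand points.
But {F1, F3} covers everything, so the minimum is 2.

2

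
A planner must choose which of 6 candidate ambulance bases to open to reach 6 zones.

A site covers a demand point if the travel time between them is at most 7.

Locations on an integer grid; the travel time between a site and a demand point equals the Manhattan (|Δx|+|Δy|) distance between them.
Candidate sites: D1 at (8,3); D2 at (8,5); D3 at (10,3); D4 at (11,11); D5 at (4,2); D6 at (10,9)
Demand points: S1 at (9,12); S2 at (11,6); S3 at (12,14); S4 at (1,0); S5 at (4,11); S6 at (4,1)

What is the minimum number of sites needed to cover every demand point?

Coverage sets (demand points within 7 of each site):
  D1: {S2, S6}
  D2: {S2}
  D3: {S2}
  D4: {S1, S2, S3, S5}
  D5: {S4, S6}
  D6: {S1, S2, S3}
No single site covers all 6 demand points.
But {D4, D5} covers everything, so the minimum is 2.

2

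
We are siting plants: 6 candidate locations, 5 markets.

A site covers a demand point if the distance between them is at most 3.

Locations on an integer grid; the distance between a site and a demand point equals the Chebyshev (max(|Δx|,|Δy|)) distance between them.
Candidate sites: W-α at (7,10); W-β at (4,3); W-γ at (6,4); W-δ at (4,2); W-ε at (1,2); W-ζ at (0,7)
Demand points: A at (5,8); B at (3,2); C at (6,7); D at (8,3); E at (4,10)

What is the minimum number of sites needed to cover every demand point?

Coverage sets (demand points within 3 of each site):
  W-α: {A, C, E}
  W-β: {B}
  W-γ: {B, C, D}
  W-δ: {B}
  W-ε: {B}
  W-ζ: {}
No single site covers all 5 demand points.
But {W-α, W-γ} covers everything, so the minimum is 2.

2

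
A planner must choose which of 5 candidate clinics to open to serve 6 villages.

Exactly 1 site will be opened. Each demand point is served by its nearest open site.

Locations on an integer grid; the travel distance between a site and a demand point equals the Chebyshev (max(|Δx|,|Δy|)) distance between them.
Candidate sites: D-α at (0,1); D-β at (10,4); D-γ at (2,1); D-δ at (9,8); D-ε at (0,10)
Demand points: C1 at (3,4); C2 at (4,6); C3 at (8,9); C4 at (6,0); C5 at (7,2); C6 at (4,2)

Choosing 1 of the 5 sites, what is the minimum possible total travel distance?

Open {D-γ}.
  C1→D-γ 3, C2→D-γ 5, C3→D-γ 8, C4→D-γ 4, C5→D-γ 5, C6→D-γ 2  ⇒ total 27.
Compare {D-β}: total 31.
Compare {D-δ}: total 32.
No size-1 selection does better; minimum is 27.

27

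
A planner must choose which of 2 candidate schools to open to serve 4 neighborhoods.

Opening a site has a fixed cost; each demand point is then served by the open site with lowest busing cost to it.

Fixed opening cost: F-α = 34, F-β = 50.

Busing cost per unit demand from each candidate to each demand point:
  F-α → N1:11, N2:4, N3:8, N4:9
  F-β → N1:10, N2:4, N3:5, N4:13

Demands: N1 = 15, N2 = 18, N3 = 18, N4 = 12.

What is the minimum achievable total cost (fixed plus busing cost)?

504

Open {F-α, F-β}: assign each demand point to its cheapest open site.
  N1→F-β 15×10=150, N2→F-α 18×4=72, N3→F-β 18×5=90, N4→F-α 12×9=108
  busing cost 420, fixed 84 → total 504.
Compare {F-β}: busing cost 468 + fixed 50 = 518.
Compare {F-α}: busing cost 489 + fixed 34 = 523.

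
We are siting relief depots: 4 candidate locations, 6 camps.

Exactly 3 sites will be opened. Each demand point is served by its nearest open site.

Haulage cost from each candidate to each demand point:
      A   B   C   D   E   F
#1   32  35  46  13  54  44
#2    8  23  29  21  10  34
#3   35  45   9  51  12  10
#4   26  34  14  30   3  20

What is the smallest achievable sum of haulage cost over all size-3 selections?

Open {#1, #2, #3}.
  A→#2 8, B→#2 23, C→#3 9, D→#1 13, E→#2 10, F→#3 10  ⇒ total 73.
Compare {#2, #3, #4}: total 74.
Compare {#1, #2, #4}: total 81.
No size-3 selection does better; minimum is 73.

73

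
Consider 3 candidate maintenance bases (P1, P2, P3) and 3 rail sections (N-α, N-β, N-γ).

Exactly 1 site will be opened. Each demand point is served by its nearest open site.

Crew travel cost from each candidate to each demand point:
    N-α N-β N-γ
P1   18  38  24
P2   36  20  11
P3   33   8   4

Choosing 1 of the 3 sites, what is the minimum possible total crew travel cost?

Open {P3}.
  N-α→P3 33, N-β→P3 8, N-γ→P3 4  ⇒ total 45.
Compare {P2}: total 67.
Compare {P1}: total 80.

45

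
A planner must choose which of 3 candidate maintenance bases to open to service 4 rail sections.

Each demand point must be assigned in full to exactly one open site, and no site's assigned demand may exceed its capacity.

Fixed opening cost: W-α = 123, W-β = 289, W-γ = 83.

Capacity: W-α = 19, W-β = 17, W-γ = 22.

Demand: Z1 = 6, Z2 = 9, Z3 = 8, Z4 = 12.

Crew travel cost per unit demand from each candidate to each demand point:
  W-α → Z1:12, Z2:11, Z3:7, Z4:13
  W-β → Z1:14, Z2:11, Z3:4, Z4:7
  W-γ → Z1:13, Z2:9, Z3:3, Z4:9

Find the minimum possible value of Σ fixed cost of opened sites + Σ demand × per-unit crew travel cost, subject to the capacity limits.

509

Open {W-α, W-γ}; cheapest assignment that respects the capacities:
  W-α (cap 19, load 15): Z1, Z2 — cost 6×12 + 9×11 = 171
  W-γ (cap 22, load 20): Z3, Z4 — cost 8×3 + 12×9 = 132
  Shipping 303, fixed 206 → total 509.
  Any other capacity-feasible assignment to {W-α, W-γ} ships for at least 303.
Compare {W-β, W-γ}: its best feasible assignment gives total 677.
Compare {W-α, W-β, W-γ}: its best feasible assignment gives total 756.
Every other set of open sites that can feasibly serve all demand totals ≥ 677 even under its best assignment. Minimum: 509.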